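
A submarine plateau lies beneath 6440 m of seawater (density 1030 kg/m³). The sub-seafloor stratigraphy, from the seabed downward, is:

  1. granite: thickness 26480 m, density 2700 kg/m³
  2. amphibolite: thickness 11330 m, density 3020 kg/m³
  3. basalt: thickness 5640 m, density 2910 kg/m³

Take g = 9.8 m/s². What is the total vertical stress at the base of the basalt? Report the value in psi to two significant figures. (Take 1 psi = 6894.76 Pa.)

seawater: 1030 kg/m³ × 9.8 m/s² × 6440 m = 6.501×10^7 Pa = 9428 psi
granite: 2700 kg/m³ × 9.8 m/s² × 26480 m = 7.007×10^8 Pa = 1.016×10^5 psi
amphibolite: 3020 kg/m³ × 9.8 m/s² × 11330 m = 3.353×10^8 Pa = 48634 psi
basalt: 2910 kg/m³ × 9.8 m/s² × 5640 m = 1.608×10^8 Pa = 23328 psi
Total = 9428 + 1.016×10^5 + 48634 + 23328 = 1.8301×10^5 psi

180000 psi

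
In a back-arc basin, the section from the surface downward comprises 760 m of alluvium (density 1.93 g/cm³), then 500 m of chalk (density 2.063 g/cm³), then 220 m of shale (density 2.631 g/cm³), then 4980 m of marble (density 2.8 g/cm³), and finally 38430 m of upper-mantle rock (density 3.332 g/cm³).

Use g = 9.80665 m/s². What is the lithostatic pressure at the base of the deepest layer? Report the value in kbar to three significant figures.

14.2 kbar

alluvium: 1930 kg/m³ × 9.80665 m/s² × 760 m = 1.438×10^7 Pa = 0.1438 kbar
chalk: 2063 kg/m³ × 9.80665 m/s² × 500 m = 1.012×10^7 Pa = 0.1012 kbar
shale: 2631 kg/m³ × 9.80665 m/s² × 220 m = 5.676×10^6 Pa = 0.05676 kbar
marble: 2800 kg/m³ × 9.80665 m/s² × 4980 m = 1.367×10^8 Pa = 1.367 kbar
upper-mantle rock: 3332 kg/m³ × 9.80665 m/s² × 38430 m = 1.256×10^9 Pa = 12.56 kbar
Total = 0.1438 + 0.1012 + 0.05676 + 1.367 + 12.56 = 14.226 kbar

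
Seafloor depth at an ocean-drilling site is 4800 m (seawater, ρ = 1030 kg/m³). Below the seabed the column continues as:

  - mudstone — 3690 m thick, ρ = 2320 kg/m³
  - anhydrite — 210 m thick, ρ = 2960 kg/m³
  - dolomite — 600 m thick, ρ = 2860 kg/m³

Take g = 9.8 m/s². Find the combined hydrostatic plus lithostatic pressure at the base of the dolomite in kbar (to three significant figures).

1.55 kbar

seawater: 1030 kg/m³ × 9.8 m/s² × 4800 m = 4.845×10^7 Pa = 0.4845 kbar
mudstone: 2320 kg/m³ × 9.8 m/s² × 3690 m = 8.390×10^7 Pa = 0.8390 kbar
anhydrite: 2960 kg/m³ × 9.8 m/s² × 210 m = 6.092×10^6 Pa = 0.06092 kbar
dolomite: 2860 kg/m³ × 9.8 m/s² × 600 m = 1.682×10^7 Pa = 0.1682 kbar
Total = 0.4845 + 0.8390 + 0.06092 + 0.1682 = 1.5526 kbar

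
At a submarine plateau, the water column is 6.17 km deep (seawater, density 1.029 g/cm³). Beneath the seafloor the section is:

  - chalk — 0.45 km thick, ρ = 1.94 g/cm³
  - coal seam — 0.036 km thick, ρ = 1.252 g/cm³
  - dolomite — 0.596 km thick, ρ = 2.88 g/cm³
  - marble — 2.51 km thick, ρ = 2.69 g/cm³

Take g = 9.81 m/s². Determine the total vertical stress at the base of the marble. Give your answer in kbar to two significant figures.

seawater: 1029 kg/m³ × 9.81 m/s² × 6170 m = 6.228×10^7 Pa = 0.6228 kbar
chalk: 1940 kg/m³ × 9.81 m/s² × 450 m = 8.564×10^6 Pa = 0.08564 kbar
coal seam: 1252 kg/m³ × 9.81 m/s² × 36 m = 4.422×10^5 Pa = 4.422×10^-3 kbar
dolomite: 2880 kg/m³ × 9.81 m/s² × 596 m = 1.684×10^7 Pa = 0.1684 kbar
marble: 2690 kg/m³ × 9.81 m/s² × 2510 m = 6.624×10^7 Pa = 0.6624 kbar
Total = 0.6228 + 0.08564 + 4.422×10^-3 + 0.1684 + 0.6624 = 1.5436 kbar

1.5 kbar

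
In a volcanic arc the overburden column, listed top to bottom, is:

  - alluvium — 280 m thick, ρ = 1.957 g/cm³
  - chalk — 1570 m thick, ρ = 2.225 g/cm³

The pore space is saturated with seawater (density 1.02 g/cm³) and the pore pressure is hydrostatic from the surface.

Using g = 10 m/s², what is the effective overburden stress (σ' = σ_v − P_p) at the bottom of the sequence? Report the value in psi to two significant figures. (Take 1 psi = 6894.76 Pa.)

Overburden (lithostatic) stress σ_v:
alluvium: 1957 kg/m³ × 10 m/s² × 280 m = 5.480×10^6 Pa = 5.480 MPa
chalk: 2225 kg/m³ × 10 m/s² × 1570 m = 3.493×10^7 Pa = 34.93 MPa
Total = 5.480 + 34.93 = 40.412 MPa
Pore pressure P_p = 1020 kg/m³ × 10 m/s² × 1850 m = 1.887×10^7 Pa = 18.87 MPa
Effective stress σ' = σ_v − P_p = 40.41 − 18.87 = 21.542 MPa = 3124.4 psi

3100 psi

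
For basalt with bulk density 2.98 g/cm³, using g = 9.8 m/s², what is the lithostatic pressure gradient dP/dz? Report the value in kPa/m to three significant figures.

29.2 kPa/m

dP/dz = ρg = 2980 kg/m³ × 9.8 m/s² = 29204 Pa/m
= 29204 Pa/m × (1 kPa/m / 1000.0 Pa/m) = 29.204 kPa/m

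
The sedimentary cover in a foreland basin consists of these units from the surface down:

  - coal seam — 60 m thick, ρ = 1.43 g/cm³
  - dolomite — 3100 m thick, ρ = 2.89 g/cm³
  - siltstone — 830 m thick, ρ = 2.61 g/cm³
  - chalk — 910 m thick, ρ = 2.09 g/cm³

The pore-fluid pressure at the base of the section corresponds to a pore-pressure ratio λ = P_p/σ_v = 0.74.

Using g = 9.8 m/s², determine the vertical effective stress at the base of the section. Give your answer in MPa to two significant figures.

33 MPa

Overburden (lithostatic) stress σ_v:
coal seam: 1430 kg/m³ × 9.8 m/s² × 60 m = 8.408×10^5 Pa = 0.8408 MPa
dolomite: 2890 kg/m³ × 9.8 m/s² × 3100 m = 8.780×10^7 Pa = 87.80 MPa
siltstone: 2610 kg/m³ × 9.8 m/s² × 830 m = 2.123×10^7 Pa = 21.23 MPa
chalk: 2090 kg/m³ × 9.8 m/s² × 910 m = 1.864×10^7 Pa = 18.64 MPa
Total = 0.8408 + 87.80 + 21.23 + 18.64 = 128.51 MPa
Pore pressure P_p = λ·σ_v = 0.74 × 128.5 MPa = 95.10 MPa
Effective stress σ' = σ_v − P_p = 128.5 − 95.10 = 33.412 MPa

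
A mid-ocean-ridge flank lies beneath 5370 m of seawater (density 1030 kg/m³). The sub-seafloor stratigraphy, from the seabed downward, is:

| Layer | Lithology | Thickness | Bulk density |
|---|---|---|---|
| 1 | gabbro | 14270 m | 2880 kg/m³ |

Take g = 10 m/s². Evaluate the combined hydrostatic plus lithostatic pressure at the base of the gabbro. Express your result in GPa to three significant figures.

0.466 GPa

seawater: 1030 kg/m³ × 10 m/s² × 5370 m = 5.531×10^7 Pa = 0.05531 GPa
gabbro: 2880 kg/m³ × 10 m/s² × 14270 m = 4.110×10^8 Pa = 0.4110 GPa
Total = 0.05531 + 0.4110 = 0.46629 GPa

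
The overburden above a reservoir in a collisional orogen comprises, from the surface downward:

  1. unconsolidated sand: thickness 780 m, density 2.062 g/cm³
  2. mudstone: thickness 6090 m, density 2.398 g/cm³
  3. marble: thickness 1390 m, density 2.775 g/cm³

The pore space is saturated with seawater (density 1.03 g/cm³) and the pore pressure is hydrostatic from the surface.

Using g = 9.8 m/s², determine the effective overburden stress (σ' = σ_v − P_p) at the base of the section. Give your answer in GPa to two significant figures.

0.11 GPa

Overburden (lithostatic) stress σ_v:
unconsolidated sand: 2062 kg/m³ × 9.8 m/s² × 780 m = 1.576×10^7 Pa = 15.76 MPa
mudstone: 2398 kg/m³ × 9.8 m/s² × 6090 m = 1.431×10^8 Pa = 143.1 MPa
marble: 2775 kg/m³ × 9.8 m/s² × 1390 m = 3.780×10^7 Pa = 37.80 MPa
Total = 15.76 + 143.1 + 37.80 = 196.68 MPa
Pore pressure P_p = 1030 kg/m³ × 9.8 m/s² × 8260 m = 8.338×10^7 Pa = 83.38 MPa
Effective stress σ' = σ_v − P_p = 196.7 − 83.38 = 113.30 MPa = 0.11330 GPa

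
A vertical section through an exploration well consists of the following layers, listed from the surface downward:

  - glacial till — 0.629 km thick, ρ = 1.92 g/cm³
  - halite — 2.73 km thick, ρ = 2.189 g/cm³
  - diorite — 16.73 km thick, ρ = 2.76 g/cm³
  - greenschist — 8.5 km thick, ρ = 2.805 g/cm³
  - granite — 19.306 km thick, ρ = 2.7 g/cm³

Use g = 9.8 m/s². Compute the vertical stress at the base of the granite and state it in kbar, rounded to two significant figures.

13 kbar

glacial till: 1920 kg/m³ × 9.8 m/s² × 629 m = 1.184×10^7 Pa = 0.1184 kbar
halite: 2189 kg/m³ × 9.8 m/s² × 2730 m = 5.856×10^7 Pa = 0.5856 kbar
diorite: 2760 kg/m³ × 9.8 m/s² × 16730 m = 4.525×10^8 Pa = 4.525 kbar
greenschist: 2805 kg/m³ × 9.8 m/s² × 8500 m = 2.337×10^8 Pa = 2.337 kbar
granite: 2700 kg/m³ × 9.8 m/s² × 19306 m = 5.108×10^8 Pa = 5.108 kbar
Total = 0.1184 + 0.5856 + 4.525 + 2.337 + 5.108 = 12.674 kbar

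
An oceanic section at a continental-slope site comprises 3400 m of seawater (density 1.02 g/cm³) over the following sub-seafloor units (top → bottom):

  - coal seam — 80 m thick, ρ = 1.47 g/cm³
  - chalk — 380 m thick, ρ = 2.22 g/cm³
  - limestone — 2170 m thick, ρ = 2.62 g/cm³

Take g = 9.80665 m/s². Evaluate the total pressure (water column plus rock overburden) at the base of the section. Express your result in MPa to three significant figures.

seawater: 1020 kg/m³ × 9.80665 m/s² × 3400 m = 3.401×10^7 Pa = 34.01 MPa
coal seam: 1470 kg/m³ × 9.80665 m/s² × 80 m = 1.153×10^6 Pa = 1.153 MPa
chalk: 2220 kg/m³ × 9.80665 m/s² × 380 m = 8.273×10^6 Pa = 8.273 MPa
limestone: 2620 kg/m³ × 9.80665 m/s² × 2170 m = 5.575×10^7 Pa = 55.75 MPa
Total = 34.01 + 1.153 + 8.273 + 55.75 = 99.190 MPa

99.2 MPa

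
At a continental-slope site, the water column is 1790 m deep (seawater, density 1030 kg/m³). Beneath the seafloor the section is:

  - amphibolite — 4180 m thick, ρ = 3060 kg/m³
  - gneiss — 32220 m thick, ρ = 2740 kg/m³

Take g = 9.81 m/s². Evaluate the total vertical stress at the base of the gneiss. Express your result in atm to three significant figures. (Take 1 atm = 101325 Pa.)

9960 atm

seawater: 1030 kg/m³ × 9.81 m/s² × 1790 m = 1.809×10^7 Pa = 178.5 atm
amphibolite: 3060 kg/m³ × 9.81 m/s² × 4180 m = 1.255×10^8 Pa = 1238 atm
gneiss: 2740 kg/m³ × 9.81 m/s² × 32220 m = 8.661×10^8 Pa = 8547 atm
Total = 178.5 + 1238 + 8547 = 9964.2 atm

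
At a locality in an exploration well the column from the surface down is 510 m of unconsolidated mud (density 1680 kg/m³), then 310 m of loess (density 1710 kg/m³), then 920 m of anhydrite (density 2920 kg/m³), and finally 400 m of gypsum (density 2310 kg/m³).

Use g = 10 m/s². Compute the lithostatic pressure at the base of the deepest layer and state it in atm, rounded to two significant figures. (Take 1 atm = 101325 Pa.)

490 atm

unconsolidated mud: 1680 kg/m³ × 10 m/s² × 510 m = 8.568×10^6 Pa = 84.56 atm
loess: 1710 kg/m³ × 10 m/s² × 310 m = 5.301×10^6 Pa = 52.32 atm
anhydrite: 2920 kg/m³ × 10 m/s² × 920 m = 2.686×10^7 Pa = 265.1 atm
gypsum: 2310 kg/m³ × 10 m/s² × 400 m = 9.240×10^6 Pa = 91.19 atm
Total = 84.56 + 52.32 + 265.1 + 91.19 = 493.20 atm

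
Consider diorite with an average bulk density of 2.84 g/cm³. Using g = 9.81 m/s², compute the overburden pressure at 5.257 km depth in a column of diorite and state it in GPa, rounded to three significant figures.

diorite: 2840 kg/m³ × 9.81 m/s² × 5257 m = 1.465×10^8 Pa = 0.1465 GPa

0.146 GPa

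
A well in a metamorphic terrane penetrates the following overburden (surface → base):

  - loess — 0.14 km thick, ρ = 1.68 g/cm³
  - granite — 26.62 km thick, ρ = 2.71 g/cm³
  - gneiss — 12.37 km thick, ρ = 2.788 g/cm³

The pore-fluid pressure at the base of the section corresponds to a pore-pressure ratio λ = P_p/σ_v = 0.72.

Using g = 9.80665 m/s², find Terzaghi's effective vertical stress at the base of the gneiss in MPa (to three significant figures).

293 MPa

Overburden (lithostatic) stress σ_v:
loess: 1680 kg/m³ × 9.80665 m/s² × 140 m = 2.307×10^6 Pa = 2.307 MPa
granite: 2710 kg/m³ × 9.80665 m/s² × 26620 m = 7.075×10^8 Pa = 707.5 MPa
gneiss: 2788 kg/m³ × 9.80665 m/s² × 12370 m = 3.382×10^8 Pa = 338.2 MPa
Total = 2.307 + 707.5 + 338.2 = 1048.0 MPa
Pore pressure P_p = λ·σ_v = 0.72 × 1048 MPa = 754.5 MPa
Effective stress σ' = σ_v − P_p = 1048 − 754.5 = 293.43 MPa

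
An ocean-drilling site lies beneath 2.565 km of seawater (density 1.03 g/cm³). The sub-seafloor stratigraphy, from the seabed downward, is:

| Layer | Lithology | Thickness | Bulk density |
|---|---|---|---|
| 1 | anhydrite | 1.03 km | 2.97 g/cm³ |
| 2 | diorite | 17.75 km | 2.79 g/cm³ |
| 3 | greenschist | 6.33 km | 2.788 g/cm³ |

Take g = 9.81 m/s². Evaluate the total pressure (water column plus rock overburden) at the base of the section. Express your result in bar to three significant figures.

seawater: 1030 kg/m³ × 9.81 m/s² × 2565 m = 2.592×10^7 Pa = 259.2 bar
anhydrite: 2970 kg/m³ × 9.81 m/s² × 1030 m = 3.001×10^7 Pa = 300.1 bar
diorite: 2790 kg/m³ × 9.81 m/s² × 17750 m = 4.858×10^8 Pa = 4858 bar
greenschist: 2788 kg/m³ × 9.81 m/s² × 6330 m = 1.731×10^8 Pa = 1731 bar
Total = 259.2 + 300.1 + 4858 + 1731 = 7148.7 bar

7150 bar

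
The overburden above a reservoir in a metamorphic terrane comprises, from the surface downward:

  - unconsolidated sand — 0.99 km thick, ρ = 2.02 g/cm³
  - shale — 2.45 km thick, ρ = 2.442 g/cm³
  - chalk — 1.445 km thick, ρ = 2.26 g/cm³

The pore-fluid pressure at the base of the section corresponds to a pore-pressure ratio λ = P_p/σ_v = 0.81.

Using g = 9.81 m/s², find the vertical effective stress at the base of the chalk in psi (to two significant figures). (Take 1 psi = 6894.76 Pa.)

3000 psi

Overburden (lithostatic) stress σ_v:
unconsolidated sand: 2020 kg/m³ × 9.81 m/s² × 990 m = 1.962×10^7 Pa = 19.62 MPa
shale: 2442 kg/m³ × 9.81 m/s² × 2450 m = 5.869×10^7 Pa = 58.69 MPa
chalk: 2260 kg/m³ × 9.81 m/s² × 1445 m = 3.204×10^7 Pa = 32.04 MPa
Total = 19.62 + 58.69 + 32.04 = 110.35 MPa
Pore pressure P_p = λ·σ_v = 0.81 × 110.3 MPa = 89.38 MPa
Effective stress σ' = σ_v − P_p = 110.3 − 89.38 = 20.966 MPa = 3040.8 psi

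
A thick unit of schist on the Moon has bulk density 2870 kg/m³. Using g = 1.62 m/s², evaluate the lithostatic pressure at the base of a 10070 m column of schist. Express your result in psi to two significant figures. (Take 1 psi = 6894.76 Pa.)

schist: 2870 kg/m³ × 1.62 m/s² × 10070 m = 4.682×10^7 Pa = 6791 psi

6800 psi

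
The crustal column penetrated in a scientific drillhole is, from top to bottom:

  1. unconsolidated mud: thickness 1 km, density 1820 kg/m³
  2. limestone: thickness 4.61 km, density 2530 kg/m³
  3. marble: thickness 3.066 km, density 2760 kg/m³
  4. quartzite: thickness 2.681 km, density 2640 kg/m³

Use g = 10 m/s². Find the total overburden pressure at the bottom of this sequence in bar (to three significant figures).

unconsolidated mud: 1820 kg/m³ × 10 m/s² × 1000 m = 1.820×10^7 Pa = 182.0 bar
limestone: 2530 kg/m³ × 10 m/s² × 4610 m = 1.166×10^8 Pa = 1166 bar
marble: 2760 kg/m³ × 10 m/s² × 3066 m = 8.462×10^7 Pa = 846.2 bar
quartzite: 2640 kg/m³ × 10 m/s² × 2681 m = 7.078×10^7 Pa = 707.8 bar
Total = 182.0 + 1166 + 846.2 + 707.8 = 2902.3 bar

2900 bar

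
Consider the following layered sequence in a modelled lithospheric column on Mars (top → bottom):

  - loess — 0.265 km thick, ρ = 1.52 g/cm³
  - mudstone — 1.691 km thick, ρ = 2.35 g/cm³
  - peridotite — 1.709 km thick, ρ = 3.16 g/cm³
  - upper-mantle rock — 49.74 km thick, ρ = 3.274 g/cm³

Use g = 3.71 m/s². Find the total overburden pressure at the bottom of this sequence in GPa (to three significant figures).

loess: 1520 kg/m³ × 3.71 m/s² × 265 m = 1.494×10^6 Pa = 1.494×10^-3 GPa
mudstone: 2350 kg/m³ × 3.71 m/s² × 1691 m = 1.474×10^7 Pa = 0.01474 GPa
peridotite: 3160 kg/m³ × 3.71 m/s² × 1709 m = 2.004×10^7 Pa = 0.02004 GPa
upper-mantle rock: 3274 kg/m³ × 3.71 m/s² × 49740 m = 6.042×10^8 Pa = 0.6042 GPa
Total = 1.494×10^-3 + 0.01474 + 0.02004 + 0.6042 = 0.64044 GPa

0.640 GPa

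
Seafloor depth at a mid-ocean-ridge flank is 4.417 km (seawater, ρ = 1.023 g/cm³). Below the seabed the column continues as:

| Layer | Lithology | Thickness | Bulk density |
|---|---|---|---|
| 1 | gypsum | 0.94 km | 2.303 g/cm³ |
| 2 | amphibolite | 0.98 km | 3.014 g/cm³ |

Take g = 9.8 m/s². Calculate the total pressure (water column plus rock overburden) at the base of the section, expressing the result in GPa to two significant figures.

0.094 GPa

seawater: 1023 kg/m³ × 9.8 m/s² × 4417 m = 4.428×10^7 Pa = 0.04428 GPa
gypsum: 2303 kg/m³ × 9.8 m/s² × 940 m = 2.122×10^7 Pa = 0.02122 GPa
amphibolite: 3014 kg/m³ × 9.8 m/s² × 980 m = 2.895×10^7 Pa = 0.02895 GPa
Total = 0.04428 + 0.02122 + 0.02895 = 0.094444 GPa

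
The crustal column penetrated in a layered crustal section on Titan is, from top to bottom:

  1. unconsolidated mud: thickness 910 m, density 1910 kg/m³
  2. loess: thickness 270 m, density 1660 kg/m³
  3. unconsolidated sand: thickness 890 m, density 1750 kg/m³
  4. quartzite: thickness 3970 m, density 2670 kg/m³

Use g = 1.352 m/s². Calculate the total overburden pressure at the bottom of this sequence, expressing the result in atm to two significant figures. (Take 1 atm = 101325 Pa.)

unconsolidated mud: 1910 kg/m³ × 1.352 m/s² × 910 m = 2.350×10^6 Pa = 23.19 atm
loess: 1660 kg/m³ × 1.352 m/s² × 270 m = 6.060×10^5 Pa = 5.980 atm
unconsolidated sand: 1750 kg/m³ × 1.352 m/s² × 890 m = 2.106×10^6 Pa = 20.78 atm
quartzite: 2670 kg/m³ × 1.352 m/s² × 3970 m = 1.433×10^7 Pa = 141.4 atm
Total = 23.19 + 5.980 + 20.78 + 141.4 = 191.39 atm

190 atm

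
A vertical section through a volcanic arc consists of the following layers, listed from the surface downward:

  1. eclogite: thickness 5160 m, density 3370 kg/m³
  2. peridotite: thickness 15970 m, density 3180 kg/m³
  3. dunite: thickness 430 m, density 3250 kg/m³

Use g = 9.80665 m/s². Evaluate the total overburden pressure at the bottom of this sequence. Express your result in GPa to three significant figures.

0.682 GPa

eclogite: 3370 kg/m³ × 9.80665 m/s² × 5160 m = 1.705×10^8 Pa = 0.1705 GPa
peridotite: 3180 kg/m³ × 9.80665 m/s² × 15970 m = 4.980×10^8 Pa = 0.4980 GPa
dunite: 3250 kg/m³ × 9.80665 m/s² × 430 m = 1.370×10^7 Pa = 0.01370 GPa
Total = 0.1705 + 0.4980 + 0.01370 = 0.68226 GPa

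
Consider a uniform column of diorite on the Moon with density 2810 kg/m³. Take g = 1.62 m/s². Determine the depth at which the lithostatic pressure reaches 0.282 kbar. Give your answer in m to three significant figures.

6190 m

h = P/(ρg) = 0.282 kbar / (2810 kg/m³ × 1.62 m/s²) = 2.820×10^7 Pa / 4552.2 Pa/m = 6194.8 m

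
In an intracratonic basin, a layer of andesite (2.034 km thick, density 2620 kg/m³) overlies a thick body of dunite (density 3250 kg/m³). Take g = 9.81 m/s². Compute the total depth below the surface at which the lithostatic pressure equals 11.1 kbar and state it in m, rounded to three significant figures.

Pressure at base of upper layers: 2620×9.81×2034 = 5.228×10^7 Pa = 0.5228 kbar
Remaining pressure to be supplied by dunite: 1.110×10^9 − 5.228×10^7 = 1.058×10^9 Pa
Additional depth in dunite = 1.058×10^9 Pa / (3250 kg/m³ × 9.81 m/s²) = 33176 m
Total depth = 2034 m + 33176 m = 35210 m

35200 m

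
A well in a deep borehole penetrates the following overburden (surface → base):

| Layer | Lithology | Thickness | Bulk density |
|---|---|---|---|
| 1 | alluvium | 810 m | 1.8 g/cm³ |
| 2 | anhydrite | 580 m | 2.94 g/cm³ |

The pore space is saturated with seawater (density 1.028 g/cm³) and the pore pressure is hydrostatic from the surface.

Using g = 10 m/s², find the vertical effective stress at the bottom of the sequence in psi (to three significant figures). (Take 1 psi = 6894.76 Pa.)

Overburden (lithostatic) stress σ_v:
alluvium: 1800 kg/m³ × 10 m/s² × 810 m = 1.458×10^7 Pa = 14.58 MPa
anhydrite: 2940 kg/m³ × 10 m/s² × 580 m = 1.705×10^7 Pa = 17.05 MPa
Total = 14.58 + 17.05 = 31.632 MPa
Pore pressure P_p = 1028 kg/m³ × 10 m/s² × 1390 m = 1.429×10^7 Pa = 14.29 MPa
Effective stress σ' = σ_v − P_p = 31.63 − 14.29 = 17.343 MPa = 2515.4 psi

2520 psi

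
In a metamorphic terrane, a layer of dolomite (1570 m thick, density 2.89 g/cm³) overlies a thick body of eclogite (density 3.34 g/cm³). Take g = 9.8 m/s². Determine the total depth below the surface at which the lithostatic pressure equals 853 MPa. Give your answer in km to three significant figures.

26.3 km

Pressure at base of upper layers: 2890×9.8×1570 = 4.447×10^7 Pa = 44.47 MPa
Remaining pressure to be supplied by eclogite: 8.530×10^8 − 4.447×10^7 = 8.085×10^8 Pa
Additional depth in eclogite = 8.085×10^8 Pa / (3340 kg/m³ × 9.8 m/s²) = 24702 m
Total depth = 1570 m + 24702 m = 26272 m
= 26.272 km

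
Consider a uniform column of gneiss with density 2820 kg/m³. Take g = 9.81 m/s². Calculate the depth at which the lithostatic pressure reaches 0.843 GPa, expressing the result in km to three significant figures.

h = P/(ρg) = 0.843 GPa / (2820 kg/m³ × 9.81 m/s²) = 8.430×10^8 Pa / 27664 Pa/m = 30473 m
= 30.473 km

30.5 km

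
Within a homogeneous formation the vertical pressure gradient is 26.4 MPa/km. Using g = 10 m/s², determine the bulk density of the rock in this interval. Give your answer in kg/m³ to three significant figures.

ρ = (dP/dz)/g = 26.4 MPa/km / 10 m/s² = 26400 Pa/m / 10 m/s² = 2640.0 kg/m³

2640 kg/m³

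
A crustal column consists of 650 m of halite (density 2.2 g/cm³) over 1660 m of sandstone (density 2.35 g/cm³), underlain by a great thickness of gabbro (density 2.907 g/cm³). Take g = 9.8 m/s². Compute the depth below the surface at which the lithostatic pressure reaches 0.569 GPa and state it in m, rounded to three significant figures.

Pressure at base of upper layers: 2200×9.8×650 + 2350×9.8×1660 = 5.224×10^7 Pa = 0.05224 GPa
Remaining pressure to be supplied by gabbro: 5.690×10^8 − 5.224×10^7 = 5.168×10^8 Pa
Additional depth in gabbro = 5.168×10^8 Pa / (2907 kg/m³ × 9.8 m/s²) = 18139 m
Total depth = 2310 m + 18139 m = 20449 m

20400 m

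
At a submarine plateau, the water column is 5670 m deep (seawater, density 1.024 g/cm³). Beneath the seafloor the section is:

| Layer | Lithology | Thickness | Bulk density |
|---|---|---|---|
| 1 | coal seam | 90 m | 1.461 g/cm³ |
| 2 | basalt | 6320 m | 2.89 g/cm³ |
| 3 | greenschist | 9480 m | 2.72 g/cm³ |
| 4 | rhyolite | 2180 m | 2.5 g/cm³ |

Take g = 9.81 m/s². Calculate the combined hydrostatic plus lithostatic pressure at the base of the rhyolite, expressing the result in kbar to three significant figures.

5.44 kbar

seawater: 1024 kg/m³ × 9.81 m/s² × 5670 m = 5.696×10^7 Pa = 0.5696 kbar
coal seam: 1461 kg/m³ × 9.81 m/s² × 90 m = 1.290×10^6 Pa = 0.01290 kbar
basalt: 2890 kg/m³ × 9.81 m/s² × 6320 m = 1.792×10^8 Pa = 1.792 kbar
greenschist: 2720 kg/m³ × 9.81 m/s² × 9480 m = 2.530×10^8 Pa = 2.530 kbar
rhyolite: 2500 kg/m³ × 9.81 m/s² × 2180 m = 5.346×10^7 Pa = 0.5346 kbar
Total = 0.5696 + 0.01290 + 1.792 + 2.530 + 0.5346 = 5.4385 kbar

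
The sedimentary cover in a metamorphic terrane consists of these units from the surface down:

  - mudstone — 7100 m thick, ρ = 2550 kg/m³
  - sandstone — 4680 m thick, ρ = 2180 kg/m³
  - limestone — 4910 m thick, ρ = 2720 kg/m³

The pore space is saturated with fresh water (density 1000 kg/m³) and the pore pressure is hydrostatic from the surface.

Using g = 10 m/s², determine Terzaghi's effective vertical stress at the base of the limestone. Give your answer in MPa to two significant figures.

250 MPa

Overburden (lithostatic) stress σ_v:
mudstone: 2550 kg/m³ × 10 m/s² × 7100 m = 1.810×10^8 Pa = 181.1 MPa
sandstone: 2180 kg/m³ × 10 m/s² × 4680 m = 1.020×10^8 Pa = 102.0 MPa
limestone: 2720 kg/m³ × 10 m/s² × 4910 m = 1.336×10^8 Pa = 133.6 MPa
Total = 181.1 + 102.0 + 133.6 = 416.63 MPa
Pore pressure P_p = 1000 kg/m³ × 10 m/s² × 16690 m = 1.669×10^8 Pa = 166.9 MPa
Effective stress σ' = σ_v − P_p = 416.6 − 166.9 = 249.73 MPa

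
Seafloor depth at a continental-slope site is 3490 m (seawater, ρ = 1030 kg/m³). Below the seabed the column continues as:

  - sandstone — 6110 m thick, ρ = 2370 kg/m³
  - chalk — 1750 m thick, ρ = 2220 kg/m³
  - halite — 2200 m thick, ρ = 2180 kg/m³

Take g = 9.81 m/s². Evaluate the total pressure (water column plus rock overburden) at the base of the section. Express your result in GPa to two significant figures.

0.26 GPa

seawater: 1030 kg/m³ × 9.81 m/s² × 3490 m = 3.526×10^7 Pa = 0.03526 GPa
sandstone: 2370 kg/m³ × 9.81 m/s² × 6110 m = 1.421×10^8 Pa = 0.1421 GPa
chalk: 2220 kg/m³ × 9.81 m/s² × 1750 m = 3.811×10^7 Pa = 0.03811 GPa
halite: 2180 kg/m³ × 9.81 m/s² × 2200 m = 4.705×10^7 Pa = 0.04705 GPa
Total = 0.03526 + 0.1421 + 0.03811 + 0.04705 = 0.26248 GPa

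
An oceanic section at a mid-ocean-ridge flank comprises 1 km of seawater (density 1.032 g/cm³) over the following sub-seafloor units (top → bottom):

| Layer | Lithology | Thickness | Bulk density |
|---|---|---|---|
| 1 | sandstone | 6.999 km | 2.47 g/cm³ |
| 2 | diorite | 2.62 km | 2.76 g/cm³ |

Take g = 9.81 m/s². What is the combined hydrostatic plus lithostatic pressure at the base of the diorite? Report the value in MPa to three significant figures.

251 MPa

seawater: 1032 kg/m³ × 9.81 m/s² × 1000 m = 1.012×10^7 Pa = 10.12 MPa
sandstone: 2470 kg/m³ × 9.81 m/s² × 6999 m = 1.696×10^8 Pa = 169.6 MPa
diorite: 2760 kg/m³ × 9.81 m/s² × 2620 m = 7.094×10^7 Pa = 70.94 MPa
Total = 10.12 + 169.6 + 70.94 = 250.65 MPa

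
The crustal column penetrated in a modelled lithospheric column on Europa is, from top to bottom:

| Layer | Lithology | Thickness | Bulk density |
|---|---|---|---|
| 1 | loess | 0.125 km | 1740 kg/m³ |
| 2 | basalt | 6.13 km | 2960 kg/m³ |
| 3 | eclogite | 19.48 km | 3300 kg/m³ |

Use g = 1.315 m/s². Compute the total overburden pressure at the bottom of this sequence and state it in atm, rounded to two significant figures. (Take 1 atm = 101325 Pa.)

1100 atm

loess: 1740 kg/m³ × 1.315 m/s² × 125 m = 2.860×10^5 Pa = 2.823 atm
basalt: 2960 kg/m³ × 1.315 m/s² × 6130 m = 2.386×10^7 Pa = 235.5 atm
eclogite: 3300 kg/m³ × 1.315 m/s² × 19480 m = 8.453×10^7 Pa = 834.3 atm
Total = 2.823 + 235.5 + 834.3 = 1072.6 atm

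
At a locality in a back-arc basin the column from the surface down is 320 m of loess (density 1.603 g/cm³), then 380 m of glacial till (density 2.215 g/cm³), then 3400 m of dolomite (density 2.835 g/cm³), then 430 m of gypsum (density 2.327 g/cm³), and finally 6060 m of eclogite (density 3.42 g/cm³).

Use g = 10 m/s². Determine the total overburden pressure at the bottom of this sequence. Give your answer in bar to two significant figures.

3300 bar

loess: 1603 kg/m³ × 10 m/s² × 320 m = 5.130×10^6 Pa = 51.30 bar
glacial till: 2215 kg/m³ × 10 m/s² × 380 m = 8.417×10^6 Pa = 84.17 bar
dolomite: 2835 kg/m³ × 10 m/s² × 3400 m = 9.639×10^7 Pa = 963.9 bar
gypsum: 2327 kg/m³ × 10 m/s² × 430 m = 1.001×10^7 Pa = 100.1 bar
eclogite: 3420 kg/m³ × 10 m/s² × 6060 m = 2.073×10^8 Pa = 2073 bar
Total = 51.30 + 84.17 + 963.9 + 100.1 + 2073 = 3271.9 bar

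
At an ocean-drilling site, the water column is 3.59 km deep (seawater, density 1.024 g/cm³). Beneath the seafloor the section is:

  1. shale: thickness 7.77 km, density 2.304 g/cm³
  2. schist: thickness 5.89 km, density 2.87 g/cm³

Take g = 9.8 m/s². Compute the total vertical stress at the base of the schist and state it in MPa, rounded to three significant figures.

377 MPa

seawater: 1024 kg/m³ × 9.8 m/s² × 3590 m = 3.603×10^7 Pa = 36.03 MPa
shale: 2304 kg/m³ × 9.8 m/s² × 7770 m = 1.754×10^8 Pa = 175.4 MPa
schist: 2870 kg/m³ × 9.8 m/s² × 5890 m = 1.657×10^8 Pa = 165.7 MPa
Total = 36.03 + 175.4 + 165.7 = 377.13 MPa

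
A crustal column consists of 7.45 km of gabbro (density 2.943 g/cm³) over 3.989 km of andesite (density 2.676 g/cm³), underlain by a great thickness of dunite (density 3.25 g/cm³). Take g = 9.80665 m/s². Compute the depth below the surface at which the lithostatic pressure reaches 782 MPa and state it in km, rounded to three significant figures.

Pressure at base of upper layers: 2943×9.80665×7450 + 2676×9.80665×3989 = 3.197×10^8 Pa = 319.7 MPa
Remaining pressure to be supplied by dunite: 7.820×10^8 − 3.197×10^8 = 4.623×10^8 Pa
Additional depth in dunite = 4.623×10^8 Pa / (3250 kg/m³ × 9.80665 m/s²) = 14505 m
Total depth = 11439 m + 14505 m = 25944 m
= 25.944 km

25.9 km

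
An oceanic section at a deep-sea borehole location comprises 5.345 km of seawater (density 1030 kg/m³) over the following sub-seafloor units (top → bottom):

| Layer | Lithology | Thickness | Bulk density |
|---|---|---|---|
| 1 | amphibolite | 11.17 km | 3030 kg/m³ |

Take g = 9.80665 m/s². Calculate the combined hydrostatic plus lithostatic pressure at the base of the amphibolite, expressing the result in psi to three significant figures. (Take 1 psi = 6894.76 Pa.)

seawater: 1030 kg/m³ × 9.80665 m/s² × 5345 m = 5.399×10^7 Pa = 7830 psi
amphibolite: 3030 kg/m³ × 9.80665 m/s² × 11170 m = 3.319×10^8 Pa = 48139 psi
Total = 7830 + 48139 = 55969 psi

56000 psi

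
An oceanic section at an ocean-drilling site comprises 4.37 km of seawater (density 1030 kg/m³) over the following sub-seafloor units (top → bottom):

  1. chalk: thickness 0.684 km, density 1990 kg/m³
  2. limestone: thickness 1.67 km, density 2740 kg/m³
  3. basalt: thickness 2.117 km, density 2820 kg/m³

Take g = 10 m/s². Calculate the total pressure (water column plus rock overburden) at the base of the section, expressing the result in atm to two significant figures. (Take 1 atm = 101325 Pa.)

1600 atm

seawater: 1030 kg/m³ × 10 m/s² × 4370 m = 4.501×10^7 Pa = 444.2 atm
chalk: 1990 kg/m³ × 10 m/s² × 684 m = 1.361×10^7 Pa = 134.3 atm
limestone: 2740 kg/m³ × 10 m/s² × 1670 m = 4.576×10^7 Pa = 451.6 atm
basalt: 2820 kg/m³ × 10 m/s² × 2117 m = 5.970×10^7 Pa = 589.2 atm
Total = 444.2 + 134.3 + 451.6 + 589.2 = 1619.3 atm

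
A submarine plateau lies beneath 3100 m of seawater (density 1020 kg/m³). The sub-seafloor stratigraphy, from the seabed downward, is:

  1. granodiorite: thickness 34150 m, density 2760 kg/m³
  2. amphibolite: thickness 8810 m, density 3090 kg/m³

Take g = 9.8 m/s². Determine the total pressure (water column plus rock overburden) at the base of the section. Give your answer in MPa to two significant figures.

1200 MPa

seawater: 1020 kg/m³ × 9.8 m/s² × 3100 m = 3.099×10^7 Pa = 30.99 MPa
granodiorite: 2760 kg/m³ × 9.8 m/s² × 34150 m = 9.237×10^8 Pa = 923.7 MPa
amphibolite: 3090 kg/m³ × 9.8 m/s² × 8810 m = 2.668×10^8 Pa = 266.8 MPa
Total = 30.99 + 923.7 + 266.8 = 1221.5 MPa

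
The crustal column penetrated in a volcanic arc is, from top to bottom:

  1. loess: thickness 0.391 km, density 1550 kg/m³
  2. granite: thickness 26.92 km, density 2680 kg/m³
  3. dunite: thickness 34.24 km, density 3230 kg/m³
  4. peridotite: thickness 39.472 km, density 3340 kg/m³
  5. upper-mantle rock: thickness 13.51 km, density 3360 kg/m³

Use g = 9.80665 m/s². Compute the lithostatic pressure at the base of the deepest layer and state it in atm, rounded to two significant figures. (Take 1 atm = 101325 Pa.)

35000 atm

loess: 1550 kg/m³ × 9.80665 m/s² × 391 m = 5.943×10^6 Pa = 58.66 atm
granite: 2680 kg/m³ × 9.80665 m/s² × 26920 m = 7.075×10^8 Pa = 6983 atm
dunite: 3230 kg/m³ × 9.80665 m/s² × 34240 m = 1.085×10^9 Pa = 10704 atm
peridotite: 3340 kg/m³ × 9.80665 m/s² × 39472 m = 1.293×10^9 Pa = 12760 atm
upper-mantle rock: 3360 kg/m³ × 9.80665 m/s² × 13510 m = 4.452×10^8 Pa = 4393 atm
Total = 58.66 + 6983 + 10704 + 12760 + 4393 = 34898 atm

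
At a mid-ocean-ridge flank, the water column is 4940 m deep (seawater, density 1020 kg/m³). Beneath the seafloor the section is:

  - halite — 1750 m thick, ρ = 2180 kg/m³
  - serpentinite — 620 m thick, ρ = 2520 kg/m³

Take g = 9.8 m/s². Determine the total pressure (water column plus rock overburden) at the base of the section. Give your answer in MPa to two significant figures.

seawater: 1020 kg/m³ × 9.8 m/s² × 4940 m = 4.938×10^7 Pa = 49.38 MPa
halite: 2180 kg/m³ × 9.8 m/s² × 1750 m = 3.739×10^7 Pa = 37.39 MPa
serpentinite: 2520 kg/m³ × 9.8 m/s² × 620 m = 1.531×10^7 Pa = 15.31 MPa
Total = 49.38 + 37.39 + 15.31 = 102.08 MPa

100 MPa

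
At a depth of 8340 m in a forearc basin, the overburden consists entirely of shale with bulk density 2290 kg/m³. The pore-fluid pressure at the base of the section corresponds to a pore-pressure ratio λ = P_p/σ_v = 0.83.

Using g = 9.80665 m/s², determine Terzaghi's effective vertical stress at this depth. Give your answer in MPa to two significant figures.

32 MPa

Overburden (lithostatic) stress σ_v:
shale: 2290 kg/m³ × 9.80665 m/s² × 8340 m = 1.873×10^8 Pa = 187.3 MPa
Pore pressure P_p = λ·σ_v = 0.83 × 187.3 MPa = 155.5 MPa
Effective stress σ' = σ_v − P_p = 187.3 − 155.5 = 31.840 MPa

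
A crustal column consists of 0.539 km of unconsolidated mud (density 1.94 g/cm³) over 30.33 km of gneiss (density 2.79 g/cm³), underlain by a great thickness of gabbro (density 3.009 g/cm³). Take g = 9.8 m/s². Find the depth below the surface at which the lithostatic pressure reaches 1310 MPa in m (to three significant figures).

Pressure at base of upper layers: 1940×9.8×539 + 2790×9.8×30330 = 8.395×10^8 Pa = 839.5 MPa
Remaining pressure to be supplied by gabbro: 1.310×10^9 − 8.395×10^8 = 4.705×10^8 Pa
Additional depth in gabbro = 4.705×10^8 Pa / (3009 kg/m³ × 9.8 m/s²) = 15955 m
Total depth = 30869 m + 15955 m = 46824 m

46800 m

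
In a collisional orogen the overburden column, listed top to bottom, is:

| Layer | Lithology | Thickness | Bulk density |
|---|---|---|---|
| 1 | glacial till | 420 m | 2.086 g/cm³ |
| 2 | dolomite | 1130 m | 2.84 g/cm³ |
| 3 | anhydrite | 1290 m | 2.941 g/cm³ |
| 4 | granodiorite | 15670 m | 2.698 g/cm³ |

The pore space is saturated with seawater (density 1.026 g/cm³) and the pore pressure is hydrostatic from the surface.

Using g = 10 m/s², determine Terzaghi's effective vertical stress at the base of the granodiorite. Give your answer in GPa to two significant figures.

Overburden (lithostatic) stress σ_v:
glacial till: 2086 kg/m³ × 10 m/s² × 420 m = 8.761×10^6 Pa = 8.761 MPa
dolomite: 2840 kg/m³ × 10 m/s² × 1130 m = 3.209×10^7 Pa = 32.09 MPa
anhydrite: 2941 kg/m³ × 10 m/s² × 1290 m = 3.794×10^7 Pa = 37.94 MPa
granodiorite: 2698 kg/m³ × 10 m/s² × 15670 m = 4.228×10^8 Pa = 422.8 MPa
Total = 8.761 + 32.09 + 37.94 + 422.8 = 501.57 MPa
Pore pressure P_p = 1026 kg/m³ × 10 m/s² × 18510 m = 1.899×10^8 Pa = 189.9 MPa
Effective stress σ' = σ_v − P_p = 501.6 − 189.9 = 311.66 MPa = 0.31166 GPa

0.31 GPa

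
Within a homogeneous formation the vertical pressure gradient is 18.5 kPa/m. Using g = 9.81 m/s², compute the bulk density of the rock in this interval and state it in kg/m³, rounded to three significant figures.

ρ = (dP/dz)/g = 18.5 kPa/m / 9.81 m/s² = 18500 Pa/m / 9.81 m/s² = 1885.8 kg/m³

1890 kg/m³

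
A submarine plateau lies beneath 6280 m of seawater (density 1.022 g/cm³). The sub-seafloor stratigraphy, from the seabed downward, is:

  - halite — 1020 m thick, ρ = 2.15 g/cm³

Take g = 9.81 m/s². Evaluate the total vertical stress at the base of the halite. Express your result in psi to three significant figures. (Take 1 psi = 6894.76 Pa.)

seawater: 1022 kg/m³ × 9.81 m/s² × 6280 m = 6.296×10^7 Pa = 9132 psi
halite: 2150 kg/m³ × 9.81 m/s² × 1020 m = 2.151×10^7 Pa = 3120 psi
Total = 9132 + 3120 = 12252 psi

12300 psi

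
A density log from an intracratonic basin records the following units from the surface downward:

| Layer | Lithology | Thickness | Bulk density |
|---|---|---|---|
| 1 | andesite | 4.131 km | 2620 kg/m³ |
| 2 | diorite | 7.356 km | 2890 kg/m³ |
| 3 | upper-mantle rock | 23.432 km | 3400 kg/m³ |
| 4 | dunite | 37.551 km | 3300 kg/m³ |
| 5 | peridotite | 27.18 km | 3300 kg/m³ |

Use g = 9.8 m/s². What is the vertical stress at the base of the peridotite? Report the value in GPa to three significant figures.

3.19 GPa

andesite: 2620 kg/m³ × 9.8 m/s² × 4131 m = 1.061×10^8 Pa = 0.1061 GPa
diorite: 2890 kg/m³ × 9.8 m/s² × 7356 m = 2.083×10^8 Pa = 0.2083 GPa
upper-mantle rock: 3400 kg/m³ × 9.8 m/s² × 23432 m = 7.808×10^8 Pa = 0.7808 GPa
dunite: 3300 kg/m³ × 9.8 m/s² × 37551 m = 1.214×10^9 Pa = 1.214 GPa
peridotite: 3300 kg/m³ × 9.8 m/s² × 27180 m = 8.790×10^8 Pa = 0.8790 GPa
Total = 0.1061 + 0.2083 + 0.7808 + 1.214 + 0.8790 = 3.1886 GPa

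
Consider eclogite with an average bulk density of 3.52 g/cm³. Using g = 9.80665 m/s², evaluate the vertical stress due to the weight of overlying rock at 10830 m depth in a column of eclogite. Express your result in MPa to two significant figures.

eclogite: 3520 kg/m³ × 9.80665 m/s² × 10830 m = 3.738×10^8 Pa = 373.8 MPa

370 MPa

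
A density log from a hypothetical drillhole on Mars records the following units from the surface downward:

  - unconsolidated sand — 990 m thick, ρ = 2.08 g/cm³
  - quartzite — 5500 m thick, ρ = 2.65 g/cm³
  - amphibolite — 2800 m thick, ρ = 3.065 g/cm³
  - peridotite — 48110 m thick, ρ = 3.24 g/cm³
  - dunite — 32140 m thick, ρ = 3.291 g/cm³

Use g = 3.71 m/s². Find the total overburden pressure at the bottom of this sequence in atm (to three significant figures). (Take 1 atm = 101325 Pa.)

10500 atm

unconsolidated sand: 2080 kg/m³ × 3.71 m/s² × 990 m = 7.640×10^6 Pa = 75.40 atm
quartzite: 2650 kg/m³ × 3.71 m/s² × 5500 m = 5.407×10^7 Pa = 533.7 atm
amphibolite: 3065 kg/m³ × 3.71 m/s² × 2800 m = 3.184×10^7 Pa = 314.2 atm
peridotite: 3240 kg/m³ × 3.71 m/s² × 48110 m = 5.783×10^8 Pa = 5707 atm
dunite: 3291 kg/m³ × 3.71 m/s² × 32140 m = 3.924×10^8 Pa = 3873 atm
Total = 75.40 + 533.7 + 314.2 + 5707 + 3873 = 10504 atm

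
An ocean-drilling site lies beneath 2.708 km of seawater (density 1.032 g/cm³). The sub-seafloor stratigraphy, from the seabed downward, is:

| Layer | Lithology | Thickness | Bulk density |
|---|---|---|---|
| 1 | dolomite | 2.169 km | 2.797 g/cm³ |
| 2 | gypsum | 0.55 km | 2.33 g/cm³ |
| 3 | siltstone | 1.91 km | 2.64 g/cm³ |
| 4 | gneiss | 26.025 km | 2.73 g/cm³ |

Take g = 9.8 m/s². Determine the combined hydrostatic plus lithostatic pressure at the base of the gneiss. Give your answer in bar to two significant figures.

8500 bar

seawater: 1032 kg/m³ × 9.8 m/s² × 2708 m = 2.739×10^7 Pa = 273.9 bar
dolomite: 2797 kg/m³ × 9.8 m/s² × 2169 m = 5.945×10^7 Pa = 594.5 bar
gypsum: 2330 kg/m³ × 9.8 m/s² × 550 m = 1.256×10^7 Pa = 125.6 bar
siltstone: 2640 kg/m³ × 9.8 m/s² × 1910 m = 4.942×10^7 Pa = 494.2 bar
gneiss: 2730 kg/m³ × 9.8 m/s² × 26025 m = 6.963×10^8 Pa = 6963 bar
Total = 273.9 + 594.5 + 125.6 + 494.2 + 6963 = 8450.9 bar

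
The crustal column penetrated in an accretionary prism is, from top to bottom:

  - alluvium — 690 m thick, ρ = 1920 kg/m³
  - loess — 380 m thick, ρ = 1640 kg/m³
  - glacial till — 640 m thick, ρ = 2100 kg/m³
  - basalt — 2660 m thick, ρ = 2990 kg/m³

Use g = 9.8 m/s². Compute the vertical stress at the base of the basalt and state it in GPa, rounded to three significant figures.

alluvium: 1920 kg/m³ × 9.8 m/s² × 690 m = 1.298×10^7 Pa = 0.01298 GPa
loess: 1640 kg/m³ × 9.8 m/s² × 380 m = 6.107×10^6 Pa = 6.107×10^-3 GPa
glacial till: 2100 kg/m³ × 9.8 m/s² × 640 m = 1.317×10^7 Pa = 0.01317 GPa
basalt: 2990 kg/m³ × 9.8 m/s² × 2660 m = 7.794×10^7 Pa = 0.07794 GPa
Total = 0.01298 + 6.107×10^-3 + 0.01317 + 0.07794 = 0.11020 GPa

0.110 GPa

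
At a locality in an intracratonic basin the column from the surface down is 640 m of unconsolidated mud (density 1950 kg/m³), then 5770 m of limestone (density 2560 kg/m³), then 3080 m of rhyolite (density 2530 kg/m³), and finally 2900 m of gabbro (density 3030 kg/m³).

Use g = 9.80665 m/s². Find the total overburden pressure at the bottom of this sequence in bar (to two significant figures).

unconsolidated mud: 1950 kg/m³ × 9.80665 m/s² × 640 m = 1.224×10^7 Pa = 122.4 bar
limestone: 2560 kg/m³ × 9.80665 m/s² × 5770 m = 1.449×10^8 Pa = 1449 bar
rhyolite: 2530 kg/m³ × 9.80665 m/s² × 3080 m = 7.642×10^7 Pa = 764.2 bar
gabbro: 3030 kg/m³ × 9.80665 m/s² × 2900 m = 8.617×10^7 Pa = 861.7 bar
Total = 122.4 + 1449 + 764.2 + 861.7 = 3196.8 bar

3200 bar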